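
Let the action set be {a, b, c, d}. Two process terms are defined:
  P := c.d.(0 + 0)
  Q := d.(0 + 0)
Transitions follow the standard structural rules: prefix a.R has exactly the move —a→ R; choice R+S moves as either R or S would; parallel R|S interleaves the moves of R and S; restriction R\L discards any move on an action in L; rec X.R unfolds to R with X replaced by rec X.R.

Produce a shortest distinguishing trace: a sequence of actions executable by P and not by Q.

Reachable graph of P (3 states):
  s0 = c.d.(0 + 0) | -c-> s1
  s1 = d.(0 + 0) | -d-> s2
  s2 = 0 + 0 | stopped
Reachable graph of Q (2 states):
  t0 = d.(0 + 0) | -d-> t1
  t1 = 0 + 0 | stopped
Executing c from P (initial set {s0}):
  step 1 (c): {s1}
  ✓ P
Executing c from Q (initial set {t0}):
  step 1 (c): ∅ (Q stuck)

c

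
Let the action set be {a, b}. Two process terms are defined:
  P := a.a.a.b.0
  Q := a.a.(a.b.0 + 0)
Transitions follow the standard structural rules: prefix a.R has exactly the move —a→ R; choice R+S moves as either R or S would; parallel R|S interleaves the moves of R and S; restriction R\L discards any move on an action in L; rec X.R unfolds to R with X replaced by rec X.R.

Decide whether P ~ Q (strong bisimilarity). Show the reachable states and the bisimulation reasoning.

YES

LTS(P): 5 reachable states
  p0 = a.a.a.b.0 → -a-> p1
  p1 = a.a.b.0 → -a-> p2
  p2 = a.b.0 → -a-> p3
  p3 = b.0 → -b-> p4
  p4 = 0 → ·
LTS(Q): 5 reachable states
  q0 = a.a.(a.b.0 + 0) → -a-> q1
  q1 = a.(a.b.0 + 0) → -a-> q2
  q2 = a.b.0 + 0 → -a-> q3
  q3 = b.0 → -b-> q4
  q4 = 0 → ·
Coarsest stable partition (strong bisimilarity classes):
  B0 = {p0, q0}
  B1 = {p1, q1}
  B2 = {p2, q2}
  B3 = {p3, q3}
  B4 = {p4, q4}
p0 ∈ B0, q0 ∈ B0 → same block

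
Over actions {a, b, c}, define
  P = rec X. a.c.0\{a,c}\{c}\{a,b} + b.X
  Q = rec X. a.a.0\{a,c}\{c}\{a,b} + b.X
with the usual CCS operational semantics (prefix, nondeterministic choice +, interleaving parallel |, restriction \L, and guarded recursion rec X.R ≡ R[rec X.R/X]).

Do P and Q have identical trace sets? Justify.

P's transition system — 3 states:
  u0 = rec X. a.c.0\{a,c}\{c}\{a,b} + b.X ⊢ --a--▸ u1, --b--▸ u0
  u1 = c.0\{a,c}\{c}\{a,b} ⊢ --c--▸ u2
  u2 = 0\{a,c}\{c}\{a,b} ⊢ ∅
Q's transition system — 3 states:
  v0 = rec X. a.a.0\{a,c}\{c}\{a,b} + b.X ⊢ --a--▸ v1, --b--▸ v0
  v1 = a.0\{a,c}\{c}\{a,b} ⊢ --a--▸ v2
  v2 = 0\{a,c}\{c}\{a,b} ⊢ ∅
Run σ = ⟨ac⟩ on P: start {u0}
  step 1 (a): {u1}
  step 2 (c): {u2}
  — P admits the full trace.
Run σ = ⟨ac⟩ on Q: start {v0}
  step 1 (a): {v1}
  step 2 (c): ∅  — Q cannot continue

trace-distinct — witness ⟨ac⟩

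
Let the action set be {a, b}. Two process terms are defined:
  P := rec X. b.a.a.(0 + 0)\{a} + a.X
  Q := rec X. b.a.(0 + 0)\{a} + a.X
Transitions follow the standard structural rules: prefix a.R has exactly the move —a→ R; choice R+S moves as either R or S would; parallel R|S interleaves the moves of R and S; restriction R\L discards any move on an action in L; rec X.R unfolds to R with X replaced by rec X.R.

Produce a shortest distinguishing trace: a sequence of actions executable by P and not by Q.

baa

Reachable graph of P (4 states):
  m0 = rec X. b.a.a.(0 + 0)\{a} + a.X ⊢ ··a··> m0, ··b··> m1
  m1 = a.a.(0 + 0)\{a} ⊢ ··a··> m2
  m2 = a.(0 + 0)\{a} ⊢ ··a··> m3
  m3 = (0 + 0)\{a} ⊢ (no moves)
Reachable graph of Q (3 states):
  n0 = rec X. b.a.(0 + 0)\{a} + a.X ⊢ ··a··> n0, ··b··> n1
  n1 = a.(0 + 0)\{a} ⊢ ··a··> n2
  n2 = (0 + 0)\{a} ⊢ (no moves)
Run σ = ⟨baa⟩ on P: start {m0}
  step 1 (b): {m1}
  step 2 (a): {m2}
  step 3 (a): {m3}
  P completes σ.
Run σ = ⟨baa⟩ on Q: start {n0}
  step 1 (b): {n1}
  step 2 (a): {n2}
  step 3 (a): ∅ (Q stuck)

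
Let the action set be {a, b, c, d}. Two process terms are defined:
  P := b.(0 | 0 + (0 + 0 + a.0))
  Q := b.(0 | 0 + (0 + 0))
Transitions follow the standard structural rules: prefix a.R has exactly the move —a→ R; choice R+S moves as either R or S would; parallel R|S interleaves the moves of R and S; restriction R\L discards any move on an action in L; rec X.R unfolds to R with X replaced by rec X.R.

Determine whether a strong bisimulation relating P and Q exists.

P's transition system — 3 states:
  m0 = b.(0 | 0 + (0 + 0 + a.0)) ⊢ --b--▸ m1
  m1 = 0 | 0 + (0 + 0 + a.0) ⊢ --a--▸ m2
  m2 = 0 ⊢ (no moves)
Q's transition system — 2 states:
  n0 = b.(0 | 0 + (0 + 0)) ⊢ --b--▸ n1
  n1 = 0 | 0 + (0 + 0) ⊢ (no moves)
Coarsest stable partition (strong bisimilarity classes):
  B0 = {m0}
  B1 = {m1}
  B2 = {m2, n1}
  B3 = {n0}
m0 ∈ B0, n0 ∈ B3 → different blocks

not bisimilar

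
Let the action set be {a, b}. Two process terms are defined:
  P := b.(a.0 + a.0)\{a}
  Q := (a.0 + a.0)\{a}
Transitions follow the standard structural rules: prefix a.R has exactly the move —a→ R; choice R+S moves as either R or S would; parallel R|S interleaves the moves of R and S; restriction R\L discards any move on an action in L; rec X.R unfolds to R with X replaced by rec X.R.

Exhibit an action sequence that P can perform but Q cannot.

b

P's transition system — 2 states:
  u0 = b.(a.0 + a.0)\{a} | --b--▸ u1
  u1 = (a.0 + a.0)\{a} | (no moves)
Q's transition system — 1 states:
  v0 = (a.0 + a.0)\{a} | (no moves)
Trace ⟨b⟩ through P, begin at {u0}:
  after b @ step 1: {u1}
  P completes σ.
Trace ⟨b⟩ through Q, begin at {v0}:
  after b @ step 1: ∅ (Q stuck)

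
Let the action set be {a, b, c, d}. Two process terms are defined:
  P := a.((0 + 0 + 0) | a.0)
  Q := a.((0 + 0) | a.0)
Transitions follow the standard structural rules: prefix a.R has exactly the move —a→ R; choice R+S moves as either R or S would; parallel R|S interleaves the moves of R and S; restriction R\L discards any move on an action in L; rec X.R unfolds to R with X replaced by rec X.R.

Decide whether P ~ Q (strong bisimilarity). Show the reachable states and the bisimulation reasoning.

P ~ Q

Reachable graph of P (3 states):
  u0 = a.((0 + 0 + 0) | a.0) :: -a-> u1
  u1 = (0 + 0 + 0) | a.0 :: -a-> u2
  u2 = (0 + 0 + 0) | 0 :: ∅
Reachable graph of Q (3 states):
  v0 = a.((0 + 0) | a.0) :: -a-> v1
  v1 = (0 + 0) | a.0 :: -a-> v2
  v2 = (0 + 0) | 0 :: ∅
Coarsest stable partition (strong bisimilarity classes):
  B0 = {u0, v0}
  B1 = {u1, v1}
  B2 = {u2, v2}
u0 ∈ B0, v0 ∈ B0 → same block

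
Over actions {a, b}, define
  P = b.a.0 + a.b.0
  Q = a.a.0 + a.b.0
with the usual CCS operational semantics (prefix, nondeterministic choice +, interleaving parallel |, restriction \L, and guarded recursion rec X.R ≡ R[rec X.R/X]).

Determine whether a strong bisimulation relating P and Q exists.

NO

P's transition system — 4 states:
  p0 = b.a.0 + a.b.0 | --a--▸ p1, --b--▸ p2
  p1 = b.0 | --b--▸ p3
  p2 = a.0 | --a--▸ p3
  p3 = 0 | stopped
Q's transition system — 4 states:
  q0 = a.a.0 + a.b.0 | --a--▸ q1, --a--▸ q2
  q1 = a.0 | --a--▸ q3
  q2 = b.0 | --b--▸ q3
  q3 = 0 | stopped
Bisimilarity quotient blocks:
  B0 = {p0}
  B1 = {p1, q2}
  B2 = {p3, q3}
  B3 = {p2, q1}
  B4 = {q0}
p0 ∈ B0, q0 ∈ B4 → different blocks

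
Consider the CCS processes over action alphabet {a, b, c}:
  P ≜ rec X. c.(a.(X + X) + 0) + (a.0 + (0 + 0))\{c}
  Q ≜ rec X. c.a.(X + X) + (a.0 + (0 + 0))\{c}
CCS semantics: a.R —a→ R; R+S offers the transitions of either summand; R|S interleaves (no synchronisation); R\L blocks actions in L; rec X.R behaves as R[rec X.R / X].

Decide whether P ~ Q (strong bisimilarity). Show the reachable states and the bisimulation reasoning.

YES

P's transition system — 4 states:
  s0 = rec X. c.(a.(X + X) + 0) + (a.0 + (0 + 0))\{c} → =a=> s1, =c=> s2
  s1 = 0\{c} → (no moves)
  s2 = a.((rec X. c.(a.(X + X) + 0) + (a.0 + (0 + 0))\{c}) + (rec X. c.(a.(X + X) + 0) + (a.0 + (0 + 0))\{c})) + 0 → =a=> s3
  s3 = (rec X. c.(a.(X + X) + 0) + (a.0 + (0 + 0))\{c}) + (rec X. c.(a.(X + X) + 0) + (a.0 + (0 + 0))\{c}) → =a=> s1, =c=> s2
Q's transition system — 4 states:
  t0 = rec X. c.a.(X + X) + (a.0 + (0 + 0))\{c} → =a=> t1, =c=> t2
  t1 = 0\{c} → (no moves)
  t2 = a.((rec X. c.a.(X + X) + (a.0 + (0 + 0))\{c}) + (rec X. c.a.(X + X) + (a.0 + (0 + 0))\{c})) → =a=> t3
  t3 = (rec X. c.a.(X + X) + (a.0 + (0 + 0))\{c}) + (rec X. c.a.(X + X) + (a.0 + (0 + 0))\{c}) → =a=> t1, =c=> t2
Bisimilarity quotient blocks:
  B0 = {s0, s3, t0, t3}
  B1 = {s2, t2}
  B2 = {s1, t1}
s0 ∈ B0, t0 ∈ B0 → same block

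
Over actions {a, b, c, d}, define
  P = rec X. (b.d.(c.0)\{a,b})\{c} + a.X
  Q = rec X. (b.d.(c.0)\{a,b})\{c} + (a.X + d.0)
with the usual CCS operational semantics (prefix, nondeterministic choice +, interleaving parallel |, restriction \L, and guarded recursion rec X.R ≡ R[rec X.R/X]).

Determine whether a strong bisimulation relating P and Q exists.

not bisimilar

LTS(P): 3 reachable states
  p0 = rec X. (b.d.(c.0)\{a,b})\{c} + a.X ⊢ -a-> p0, -b-> p1
  p1 = (d.(c.0)\{a,b})\{c} ⊢ -d-> p2
  p2 = (c.0)\{a,b}\{c} ⊢ ·
LTS(Q): 4 reachable states
  q0 = rec X. (b.d.(c.0)\{a,b})\{c} + (a.X + d.0) ⊢ -a-> q0, -b-> q1, -d-> q2
  q1 = (d.(c.0)\{a,b})\{c} ⊢ -d-> q3
  q2 = 0 ⊢ ·
  q3 = (c.0)\{a,b}\{c} ⊢ ·
Coarsest stable partition (strong bisimilarity classes):
  B0 = {p0}
  B1 = {p1, q1}
  B2 = {p2, q2, q3}
  B3 = {q0}
p0 ∈ B0, q0 ∈ B3 → different blocks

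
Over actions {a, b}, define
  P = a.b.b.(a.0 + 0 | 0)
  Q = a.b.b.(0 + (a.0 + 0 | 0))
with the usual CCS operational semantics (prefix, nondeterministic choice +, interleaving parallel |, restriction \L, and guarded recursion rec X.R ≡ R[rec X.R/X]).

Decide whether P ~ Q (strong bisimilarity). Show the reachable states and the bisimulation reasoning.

bisimilar

Reachable graph of P (5 states):
  p0 = a.b.b.(a.0 + 0 | 0) has moves -a-> p1
  p1 = b.b.(a.0 + 0 | 0) has moves -b-> p2
  p2 = b.(a.0 + 0 | 0) has moves -b-> p3
  p3 = a.0 + 0 | 0 has moves -a-> p4
  p4 = 0 has moves ·
Reachable graph of Q (5 states):
  q0 = a.b.b.(0 + (a.0 + 0 | 0)) has moves -a-> q1
  q1 = b.b.(0 + (a.0 + 0 | 0)) has moves -b-> q2
  q2 = b.(0 + (a.0 + 0 | 0)) has moves -b-> q3
  q3 = 0 + (a.0 + 0 | 0) has moves -a-> q4
  q4 = 0 has moves ·
Coarsest stable partition (strong bisimilarity classes):
  B0 = {p0, q0}
  B1 = {p1, q1}
  B2 = {p2, q2}
  B3 = {p3, q3}
  B4 = {p4, q4}
p0 ∈ B0, q0 ∈ B0 → same block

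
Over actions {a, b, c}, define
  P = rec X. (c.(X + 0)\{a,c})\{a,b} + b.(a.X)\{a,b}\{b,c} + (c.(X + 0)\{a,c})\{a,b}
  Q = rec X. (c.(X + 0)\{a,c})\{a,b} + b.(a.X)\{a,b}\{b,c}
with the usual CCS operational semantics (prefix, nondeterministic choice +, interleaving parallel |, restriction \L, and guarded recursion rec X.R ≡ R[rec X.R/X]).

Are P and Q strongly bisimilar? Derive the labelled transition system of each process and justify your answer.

YES

Reachable graph of P (3 states):
  p0 = rec X. (c.(X + 0)\{a,c})\{a,b} + b.(a.X)\{a,b}\{b,c} + (c.(X + 0)\{a,c})\{a,b} has moves ··b··> p1, ··c··> p2
  p1 = (a.(rec X. (c.(X + 0)\{a,c})\{a,b} + b.(a.X)\{a,b}\{b,c} + (c.(X + 0)\{a,c})\{a,b}))\{a,b}\{b,c} has moves deadlocked
  p2 = ((rec X. (c.(X + 0)\{a,c})\{a,b} + b.(a.X)\{a,b}\{b,c} + (c.(X + 0)\{a,c})\{a,b}) + 0)\{a,c}\{a,b} has moves deadlocked
Reachable graph of Q (3 states):
  q0 = rec X. (c.(X + 0)\{a,c})\{a,b} + b.(a.X)\{a,b}\{b,c} has moves ··b··> q1, ··c··> q2
  q1 = (a.(rec X. (c.(X + 0)\{a,c})\{a,b} + b.(a.X)\{a,b}\{b,c}))\{a,b}\{b,c} has moves deadlocked
  q2 = ((rec X. (c.(X + 0)\{a,c})\{a,b} + b.(a.X)\{a,b}\{b,c}) + 0)\{a,c}\{a,b} has moves deadlocked
Partition-refinement fixed point:
  B0 = {p0, q0}
  B1 = {p1, p2, q1, q2}
p0 ∈ B0, q0 ∈ B0 → same block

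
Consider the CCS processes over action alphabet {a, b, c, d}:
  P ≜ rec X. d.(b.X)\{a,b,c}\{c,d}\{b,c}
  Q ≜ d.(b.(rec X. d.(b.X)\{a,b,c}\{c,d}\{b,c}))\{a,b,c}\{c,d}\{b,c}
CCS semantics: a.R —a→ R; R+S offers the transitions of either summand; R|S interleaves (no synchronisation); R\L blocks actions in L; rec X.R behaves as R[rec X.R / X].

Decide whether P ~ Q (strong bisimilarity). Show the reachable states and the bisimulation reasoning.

LTS(P): 2 reachable states
  u0 = rec X. d.(b.X)\{a,b,c}\{c,d}\{b,c} has moves ··d··> u1
  u1 = (b.(rec X. d.(b.X)\{a,b,c}\{c,d}\{b,c}))\{a,b,c}\{c,d}\{b,c} has moves ·
LTS(Q): 2 reachable states
  v0 = d.(b.(rec X. d.(b.X)\{a,b,c}\{c,d}\{b,c}))\{a,b,c}\{c,d}\{b,c} has moves ··d··> v1
  v1 = (b.(rec X. d.(b.X)\{a,b,c}\{c,d}\{b,c}))\{a,b,c}\{c,d}\{b,c} has moves ·
Coarsest stable partition (strong bisimilarity classes):
  B0 = {u0, v0}
  B1 = {u1, v1}
u0 ∈ B0, v0 ∈ B0 → same block

bisimilar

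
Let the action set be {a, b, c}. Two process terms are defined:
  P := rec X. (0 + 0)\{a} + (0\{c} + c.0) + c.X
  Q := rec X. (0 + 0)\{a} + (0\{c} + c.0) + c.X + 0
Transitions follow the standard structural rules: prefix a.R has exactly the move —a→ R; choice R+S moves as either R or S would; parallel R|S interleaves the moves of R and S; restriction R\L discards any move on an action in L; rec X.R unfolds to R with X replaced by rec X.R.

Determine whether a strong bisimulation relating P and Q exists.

P's transition system — 2 states:
  p0 = rec X. (0 + 0)\{a} + (0\{c} + c.0) + c.X :: -c-> p0, -c-> p1
  p1 = 0 :: deadlocked
Q's transition system — 2 states:
  q0 = rec X. (0 + 0)\{a} + (0\{c} + c.0) + c.X + 0 :: -c-> q0, -c-> q1
  q1 = 0 :: deadlocked
Bisimilarity quotient blocks:
  B0 = {p0, q0}
  B1 = {p1, q1}
p0 ∈ B0, q0 ∈ B0 → same block

bisimilar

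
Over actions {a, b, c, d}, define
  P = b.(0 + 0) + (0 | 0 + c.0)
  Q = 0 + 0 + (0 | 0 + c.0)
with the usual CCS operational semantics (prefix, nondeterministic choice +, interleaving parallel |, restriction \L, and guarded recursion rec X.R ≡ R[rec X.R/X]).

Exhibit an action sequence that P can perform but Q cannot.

b

P's transition system — 3 states:
  s0 = b.(0 + 0) + (0 | 0 + c.0) | ··b··> s1, ··c··> s2
  s1 = 0 + 0 | deadlocked
  s2 = 0 | deadlocked
Q's transition system — 2 states:
  t0 = 0 + 0 + (0 | 0 + c.0) | ··c··> t1
  t1 = 0 | deadlocked
Trace ⟨b⟩ through P, begin at {s0}:
  after b @ step 1: {s1}
  ✓ P
Trace ⟨b⟩ through Q, begin at {t0}:
  after b @ step 1: ∅ (Q stuck)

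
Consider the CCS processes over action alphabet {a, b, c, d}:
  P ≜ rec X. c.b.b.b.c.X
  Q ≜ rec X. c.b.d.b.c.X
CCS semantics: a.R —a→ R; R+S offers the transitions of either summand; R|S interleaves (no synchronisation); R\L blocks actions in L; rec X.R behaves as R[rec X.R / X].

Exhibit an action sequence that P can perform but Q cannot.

LTS(P): 5 reachable states
  u0 = rec X. c.b.b.b.c.X ⊢ ··c··> u1
  u1 = b.b.b.c.(rec X. c.b.b.b.c.X) ⊢ ··b··> u2
  u2 = b.b.c.(rec X. c.b.b.b.c.X) ⊢ ··b··> u3
  u3 = b.c.(rec X. c.b.b.b.c.X) ⊢ ··b··> u4
  u4 = c.(rec X. c.b.b.b.c.X) ⊢ ··c··> u0
LTS(Q): 5 reachable states
  v0 = rec X. c.b.d.b.c.X ⊢ ··c··> v1
  v1 = b.d.b.c.(rec X. c.b.d.b.c.X) ⊢ ··b··> v2
  v2 = d.b.c.(rec X. c.b.d.b.c.X) ⊢ ··d··> v3
  v3 = b.c.(rec X. c.b.d.b.c.X) ⊢ ··b··> v4
  v4 = c.(rec X. c.b.d.b.c.X) ⊢ ··c··> v0
Executing cbb from P (initial set {u0}):
  after c @ step 1: {u1}
  after b @ step 2: {u2}
  after b @ step 3: {u3}
  ✓ P
Executing cbb from Q (initial set {v0}):
  after c @ step 1: {v1}
  after b @ step 2: {v2}
  after b @ step 3: no successor for Q

cbb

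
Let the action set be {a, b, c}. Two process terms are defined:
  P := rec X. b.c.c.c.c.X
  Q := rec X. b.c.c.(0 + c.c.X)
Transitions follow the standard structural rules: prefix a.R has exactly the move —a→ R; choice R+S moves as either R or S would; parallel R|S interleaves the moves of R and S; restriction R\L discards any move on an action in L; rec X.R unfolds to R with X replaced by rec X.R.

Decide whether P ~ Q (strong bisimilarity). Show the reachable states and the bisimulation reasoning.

bisimilar

P's transition system — 5 states:
  p0 = rec X. b.c.c.c.c.X ⊢ =b=> p1
  p1 = c.c.c.c.(rec X. b.c.c.c.c.X) ⊢ =c=> p2
  p2 = c.c.c.(rec X. b.c.c.c.c.X) ⊢ =c=> p3
  p3 = c.c.(rec X. b.c.c.c.c.X) ⊢ =c=> p4
  p4 = c.(rec X. b.c.c.c.c.X) ⊢ =c=> p0
Q's transition system — 5 states:
  q0 = rec X. b.c.c.(0 + c.c.X) ⊢ =b=> q1
  q1 = c.c.(0 + c.c.(rec X. b.c.c.(0 + c.c.X))) ⊢ =c=> q2
  q2 = c.(0 + c.c.(rec X. b.c.c.(0 + c.c.X))) ⊢ =c=> q3
  q3 = 0 + c.c.(rec X. b.c.c.(0 + c.c.X)) ⊢ =c=> q4
  q4 = c.(rec X. b.c.c.(0 + c.c.X)) ⊢ =c=> q0
Coarsest stable partition (strong bisimilarity classes):
  B0 = {p0, q0}
  B1 = {p1, q1}
  B2 = {p2, q2}
  B3 = {p3, q3}
  B4 = {p4, q4}
p0 ∈ B0, q0 ∈ B0 → same block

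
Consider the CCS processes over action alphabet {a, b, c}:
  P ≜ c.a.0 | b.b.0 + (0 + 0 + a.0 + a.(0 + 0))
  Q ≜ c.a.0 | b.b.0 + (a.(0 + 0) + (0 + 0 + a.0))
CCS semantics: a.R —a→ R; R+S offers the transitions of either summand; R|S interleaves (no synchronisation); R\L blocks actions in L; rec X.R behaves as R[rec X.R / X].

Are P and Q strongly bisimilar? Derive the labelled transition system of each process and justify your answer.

P ~ Q

LTS(P): 11 reachable states
  m0 = c.a.0 | b.b.0 + (0 + 0 + a.0 + a.(0 + 0)) | ··a··> m1, ··a··> m2, ··b··> m3, ··c··> m4
  m1 = 0 | deadlocked
  m2 = 0 + 0 | deadlocked
  m3 = c.a.0 | b.0 | ··b··> m5, ··c··> m6
  m4 = a.0 | b.b.0 | ··a··> m7, ··b··> m6
  m5 = c.a.0 | 0 | ··c··> m8
  m6 = a.0 | b.0 | ··a··> m9, ··b··> m8
  m7 = 0 | b.b.0 | ··b··> m9
  m8 = a.0 | 0 | ··a··> m10
  m9 = 0 | b.0 | ··b··> m10
  m10 = 0 | 0 | deadlocked
LTS(Q): 11 reachable states
  n0 = c.a.0 | b.b.0 + (a.(0 + 0) + (0 + 0 + a.0)) | ··a··> n1, ··a··> n2, ··b··> n3, ··c··> n4
  n1 = 0 | deadlocked
  n2 = 0 + 0 | deadlocked
  n3 = c.a.0 | b.0 | ··b··> n5, ··c··> n6
  n4 = a.0 | b.b.0 | ··a··> n7, ··b··> n6
  n5 = c.a.0 | 0 | ··c··> n8
  n6 = a.0 | b.0 | ··a··> n9, ··b··> n8
  n7 = 0 | b.b.0 | ··b··> n9
  n8 = a.0 | 0 | ··a··> n10
  n9 = 0 | b.0 | ··b··> n10
  n10 = 0 | 0 | deadlocked
Bisimilarity quotient blocks:
  B0 = {m0, n0}
  B1 = {m1, m10, m2, n1, n10, n2}
  B2 = {m4, n4}
  B3 = {m7, n7}
  B4 = {m9, n9}
  B5 = {m6, n6}
  B6 = {m8, n8}
  B7 = {m3, n3}
  B8 = {m5, n5}
m0 ∈ B0, n0 ∈ B0 → same block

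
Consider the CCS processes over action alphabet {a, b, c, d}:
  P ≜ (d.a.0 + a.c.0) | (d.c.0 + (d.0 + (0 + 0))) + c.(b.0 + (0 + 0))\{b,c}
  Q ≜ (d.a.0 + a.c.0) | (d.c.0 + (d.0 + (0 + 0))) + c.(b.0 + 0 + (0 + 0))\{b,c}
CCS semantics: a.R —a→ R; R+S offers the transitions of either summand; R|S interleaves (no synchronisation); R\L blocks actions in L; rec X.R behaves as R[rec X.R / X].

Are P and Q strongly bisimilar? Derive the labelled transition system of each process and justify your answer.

P's transition system — 13 states:
  s0 = (d.a.0 + a.c.0) | (d.c.0 + (d.0 + (0 + 0))) + c.(b.0 + (0 + 0))\{b,c} :: --a--▸ s1, --c--▸ s2, --d--▸ s3, --d--▸ s4, --d--▸ s5
  s1 = c.0 | (d.c.0 + (d.0 + (0 + 0))) :: --c--▸ s6, --d--▸ s7, --d--▸ s8
  s2 = (b.0 + (0 + 0))\{b,c} :: deadlocked
  s3 = (d.a.0 + a.c.0) | 0 :: --a--▸ s7, --d--▸ s9
  s4 = (d.a.0 + a.c.0) | c.0 :: --a--▸ s8, --c--▸ s3, --d--▸ s10
  s5 = a.0 | (d.c.0 + (d.0 + (0 + 0))) :: --a--▸ s6, --d--▸ s10, --d--▸ s9
  s6 = 0 | (d.c.0 + (d.0 + (0 + 0))) :: --d--▸ s11, --d--▸ s12
  s7 = c.0 | 0 :: --c--▸ s11
  s8 = c.0 | c.0 :: --c--▸ s12, --c--▸ s7
  s9 = a.0 | 0 :: --a--▸ s11
  s10 = a.0 | c.0 :: --a--▸ s12, --c--▸ s9
  s11 = 0 | 0 :: deadlocked
  s12 = 0 | c.0 :: --c--▸ s11
Q's transition system — 13 states:
  t0 = (d.a.0 + a.c.0) | (d.c.0 + (d.0 + (0 + 0))) + c.(b.0 + 0 + (0 + 0))\{b,c} :: --a--▸ t1, --c--▸ t2, --d--▸ t3, --d--▸ t4, --d--▸ t5
  t1 = c.0 | (d.c.0 + (d.0 + (0 + 0))) :: --c--▸ t6, --d--▸ t7, --d--▸ t8
  t2 = (b.0 + 0 + (0 + 0))\{b,c} :: deadlocked
  t3 = (d.a.0 + a.c.0) | 0 :: --a--▸ t7, --d--▸ t9
  t4 = (d.a.0 + a.c.0) | c.0 :: --a--▸ t8, --c--▸ t3, --d--▸ t10
  t5 = a.0 | (d.c.0 + (d.0 + (0 + 0))) :: --a--▸ t6, --d--▸ t10, --d--▸ t9
  t6 = 0 | (d.c.0 + (d.0 + (0 + 0))) :: --d--▸ t11, --d--▸ t12
  t7 = c.0 | 0 :: --c--▸ t11
  t8 = c.0 | c.0 :: --c--▸ t12, --c--▸ t7
  t9 = a.0 | 0 :: --a--▸ t11
  t10 = a.0 | c.0 :: --a--▸ t12, --c--▸ t9
  t11 = 0 | 0 :: deadlocked
  t12 = 0 | c.0 :: --c--▸ t11
Partition-refinement fixed point:
  B0 = {s0, t0}
  B1 = {s5, t5}
  B2 = {s10, t10}
  B3 = {s9, t9}
  B4 = {s11, s2, t11, t2}
  B5 = {s12, s7, t12, t7}
  B6 = {s6, t6}
  B7 = {s1, t1}
  B8 = {s8, t8}
  B9 = {s4, t4}
  B10 = {s3, t3}
s0 ∈ B0, t0 ∈ B0 → same block

P ~ Q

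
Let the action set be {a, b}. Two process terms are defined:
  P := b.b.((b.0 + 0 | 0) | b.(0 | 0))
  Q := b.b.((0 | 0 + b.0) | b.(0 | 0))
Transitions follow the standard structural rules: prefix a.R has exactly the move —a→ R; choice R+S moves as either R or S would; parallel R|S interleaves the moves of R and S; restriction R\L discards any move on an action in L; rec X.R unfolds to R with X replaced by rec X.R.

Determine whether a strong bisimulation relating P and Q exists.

bisimilar

LTS(P): 6 reachable states
  s0 = b.b.((b.0 + 0 | 0) | b.(0 | 0)) has moves -b-> s1
  s1 = b.((b.0 + 0 | 0) | b.(0 | 0)) has moves -b-> s2
  s2 = (b.0 + 0 | 0) | b.(0 | 0) has moves -b-> s3, -b-> s4
  s3 = (b.0 + 0 | 0) | (0 | 0) has moves -b-> s5
  s4 = 0 | b.(0 | 0) has moves -b-> s5
  s5 = 0 | (0 | 0) has moves (no moves)
LTS(Q): 6 reachable states
  t0 = b.b.((0 | 0 + b.0) | b.(0 | 0)) has moves -b-> t1
  t1 = b.((0 | 0 + b.0) | b.(0 | 0)) has moves -b-> t2
  t2 = (0 | 0 + b.0) | b.(0 | 0) has moves -b-> t3, -b-> t4
  t3 = (0 | 0 + b.0) | (0 | 0) has moves -b-> t5
  t4 = 0 | b.(0 | 0) has moves -b-> t5
  t5 = 0 | (0 | 0) has moves (no moves)
Coarsest stable partition (strong bisimilarity classes):
  B0 = {s0, t0}
  B1 = {s1, t1}
  B2 = {s2, t2}
  B3 = {s3, s4, t3, t4}
  B4 = {s5, t5}
s0 ∈ B0, t0 ∈ B0 → same block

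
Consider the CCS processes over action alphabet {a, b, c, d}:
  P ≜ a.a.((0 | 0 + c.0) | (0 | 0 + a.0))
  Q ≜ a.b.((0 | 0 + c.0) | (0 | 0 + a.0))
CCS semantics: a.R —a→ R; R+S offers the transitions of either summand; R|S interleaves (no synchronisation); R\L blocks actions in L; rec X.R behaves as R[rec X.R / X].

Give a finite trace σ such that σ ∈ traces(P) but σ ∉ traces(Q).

aa

P's transition system — 6 states:
  m0 = a.a.((0 | 0 + c.0) | (0 | 0 + a.0)) ⊢ —a→ m1
  m1 = a.((0 | 0 + c.0) | (0 | 0 + a.0)) ⊢ —a→ m2
  m2 = (0 | 0 + c.0) | (0 | 0 + a.0) ⊢ —a→ m3, —c→ m4
  m3 = (0 | 0 + c.0) | 0 ⊢ —c→ m5
  m4 = 0 | (0 | 0 + a.0) ⊢ —a→ m5
  m5 = 0 | 0 ⊢ ∅
Q's transition system — 6 states:
  n0 = a.b.((0 | 0 + c.0) | (0 | 0 + a.0)) ⊢ —a→ n1
  n1 = b.((0 | 0 + c.0) | (0 | 0 + a.0)) ⊢ —b→ n2
  n2 = (0 | 0 + c.0) | (0 | 0 + a.0) ⊢ —a→ n3, —c→ n4
  n3 = (0 | 0 + c.0) | 0 ⊢ —c→ n5
  n4 = 0 | (0 | 0 + a.0) ⊢ —a→ n5
  n5 = 0 | 0 ⊢ ∅
Executing aa from P (initial set {m0}):
  step 1 (a): {m1}
  step 2 (a): {m2}
  — P admits the full trace.
Executing aa from Q (initial set {n0}):
  step 1 (a): {n1}
  step 2 (a): ∅  — Q cannot continue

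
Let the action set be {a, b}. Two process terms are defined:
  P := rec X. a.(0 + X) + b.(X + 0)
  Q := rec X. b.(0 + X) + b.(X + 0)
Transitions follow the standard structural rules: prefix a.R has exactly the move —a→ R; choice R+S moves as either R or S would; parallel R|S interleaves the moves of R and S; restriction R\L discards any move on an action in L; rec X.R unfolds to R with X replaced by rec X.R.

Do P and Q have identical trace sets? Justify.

trace-distinct — witness ⟨a⟩

LTS(P): 3 reachable states
  p0 = rec X. a.(0 + X) + b.(X + 0) ⊢ --a--▸ p1, --b--▸ p2
  p1 = 0 + (rec X. a.(0 + X) + b.(X + 0)) ⊢ --a--▸ p1, --b--▸ p2
  p2 = (rec X. a.(0 + X) + b.(X + 0)) + 0 ⊢ --a--▸ p1, --b--▸ p2
LTS(Q): 3 reachable states
  q0 = rec X. b.(0 + X) + b.(X + 0) ⊢ --b--▸ q1, --b--▸ q2
  q1 = (rec X. b.(0 + X) + b.(X + 0)) + 0 ⊢ --b--▸ q1, --b--▸ q2
  q2 = 0 + (rec X. b.(0 + X) + b.(X + 0)) ⊢ --b--▸ q1, --b--▸ q2
Trace ⟨a⟩ through P, begin at {p0}:
  step 1 (a): {p1}
  ✓ P
Trace ⟨a⟩ through Q, begin at {q0}:
  step 1 (a): no successor for Q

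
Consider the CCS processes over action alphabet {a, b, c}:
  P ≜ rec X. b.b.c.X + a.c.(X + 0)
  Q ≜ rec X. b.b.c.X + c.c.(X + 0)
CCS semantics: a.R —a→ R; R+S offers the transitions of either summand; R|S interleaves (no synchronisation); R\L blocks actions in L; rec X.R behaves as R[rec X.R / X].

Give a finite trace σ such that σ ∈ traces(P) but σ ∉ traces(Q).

a

Reachable graph of P (5 states):
  m0 = rec X. b.b.c.X + a.c.(X + 0) has moves -a-> m1, -b-> m2
  m1 = c.((rec X. b.b.c.X + a.c.(X + 0)) + 0) has moves -c-> m3
  m2 = b.c.(rec X. b.b.c.X + a.c.(X + 0)) has moves -b-> m4
  m3 = (rec X. b.b.c.X + a.c.(X + 0)) + 0 has moves -a-> m1, -b-> m2
  m4 = c.(rec X. b.b.c.X + a.c.(X + 0)) has moves -c-> m0
Reachable graph of Q (5 states):
  n0 = rec X. b.b.c.X + c.c.(X + 0) has moves -b-> n1, -c-> n2
  n1 = b.c.(rec X. b.b.c.X + c.c.(X + 0)) has moves -b-> n3
  n2 = c.((rec X. b.b.c.X + c.c.(X + 0)) + 0) has moves -c-> n4
  n3 = c.(rec X. b.b.c.X + c.c.(X + 0)) has moves -c-> n0
  n4 = (rec X. b.b.c.X + c.c.(X + 0)) + 0 has moves -b-> n1, -c-> n2
Executing a from P (initial set {m0}):
  after a @ step 1: {m1}
  P completes σ.
Executing a from Q (initial set {n0}):
  after a @ step 1: ∅ (Q stuck)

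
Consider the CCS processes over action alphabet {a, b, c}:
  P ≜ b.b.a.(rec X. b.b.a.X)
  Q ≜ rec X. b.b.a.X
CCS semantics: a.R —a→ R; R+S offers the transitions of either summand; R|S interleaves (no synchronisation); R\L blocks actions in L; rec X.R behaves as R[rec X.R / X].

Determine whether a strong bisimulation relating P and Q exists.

LTS(P): 4 reachable states
  p0 = b.b.a.(rec X. b.b.a.X) → --b--▸ p1
  p1 = b.a.(rec X. b.b.a.X) → --b--▸ p2
  p2 = a.(rec X. b.b.a.X) → --a--▸ p3
  p3 = rec X. b.b.a.X → --b--▸ p1
LTS(Q): 3 reachable states
  q0 = rec X. b.b.a.X → --b--▸ q1
  q1 = b.a.(rec X. b.b.a.X) → --b--▸ q2
  q2 = a.(rec X. b.b.a.X) → --a--▸ q0
Coarsest stable partition (strong bisimilarity classes):
  B0 = {p0, p3, q0}
  B1 = {p1, q1}
  B2 = {p2, q2}
p0 ∈ B0, q0 ∈ B0 → same block

YES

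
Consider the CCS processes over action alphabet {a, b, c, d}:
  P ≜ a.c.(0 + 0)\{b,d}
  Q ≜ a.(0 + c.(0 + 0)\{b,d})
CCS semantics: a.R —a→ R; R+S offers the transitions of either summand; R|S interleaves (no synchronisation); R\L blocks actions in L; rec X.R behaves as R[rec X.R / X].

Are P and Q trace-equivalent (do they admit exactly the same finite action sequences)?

trace-equivalent

LTS(P): 3 reachable states
  p0 = a.c.(0 + 0)\{b,d} :: —a→ p1
  p1 = c.(0 + 0)\{b,d} :: —c→ p2
  p2 = (0 + 0)\{b,d} :: (no moves)
LTS(Q): 3 reachable states
  q0 = a.(0 + c.(0 + 0)\{b,d}) :: —a→ q1
  q1 = 0 + c.(0 + 0)\{b,d} :: —c→ q2
  q2 = (0 + 0)\{b,d} :: (no moves)
Coarsest stable partition (strong bisimilarity classes):
  B0 = {p0, q0}
  B1 = {p1, q1}
  B2 = {p2, q2}
p0 ∈ B0, q0 ∈ B0 → same block
Bisimilar ⇒ trace-equivalent.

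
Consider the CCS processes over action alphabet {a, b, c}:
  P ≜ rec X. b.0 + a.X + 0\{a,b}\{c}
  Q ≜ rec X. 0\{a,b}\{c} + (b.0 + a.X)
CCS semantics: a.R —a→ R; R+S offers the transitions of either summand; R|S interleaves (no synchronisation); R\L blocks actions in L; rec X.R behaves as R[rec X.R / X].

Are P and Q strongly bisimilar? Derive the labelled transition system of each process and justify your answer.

YES

P's transition system — 2 states:
  m0 = rec X. b.0 + a.X + 0\{a,b}\{c} → =a=> m0, =b=> m1
  m1 = 0 → ∅
Q's transition system — 2 states:
  n0 = rec X. 0\{a,b}\{c} + (b.0 + a.X) → =a=> n0, =b=> n1
  n1 = 0 → ∅
Bisimilarity quotient blocks:
  B0 = {m0, n0}
  B1 = {m1, n1}
m0 ∈ B0, n0 ∈ B0 → same block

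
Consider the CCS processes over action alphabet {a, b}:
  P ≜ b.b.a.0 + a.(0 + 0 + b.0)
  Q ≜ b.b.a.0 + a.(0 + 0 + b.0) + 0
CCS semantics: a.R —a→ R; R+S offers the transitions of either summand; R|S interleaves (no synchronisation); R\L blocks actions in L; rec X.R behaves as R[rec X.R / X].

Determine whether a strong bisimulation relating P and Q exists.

bisimilar

P's transition system — 5 states:
  s0 = b.b.a.0 + a.(0 + 0 + b.0) | =a=> s1, =b=> s2
  s1 = 0 + 0 + b.0 | =b=> s3
  s2 = b.a.0 | =b=> s4
  s3 = 0 | (no moves)
  s4 = a.0 | =a=> s3
Q's transition system — 5 states:
  t0 = b.b.a.0 + a.(0 + 0 + b.0) + 0 | =a=> t1, =b=> t2
  t1 = 0 + 0 + b.0 | =b=> t3
  t2 = b.a.0 | =b=> t4
  t3 = 0 | (no moves)
  t4 = a.0 | =a=> t3
Partition-refinement fixed point:
  B0 = {s0, t0}
  B1 = {s1, t1}
  B2 = {s3, t3}
  B3 = {s2, t2}
  B4 = {s4, t4}
s0 ∈ B0, t0 ∈ B0 → same block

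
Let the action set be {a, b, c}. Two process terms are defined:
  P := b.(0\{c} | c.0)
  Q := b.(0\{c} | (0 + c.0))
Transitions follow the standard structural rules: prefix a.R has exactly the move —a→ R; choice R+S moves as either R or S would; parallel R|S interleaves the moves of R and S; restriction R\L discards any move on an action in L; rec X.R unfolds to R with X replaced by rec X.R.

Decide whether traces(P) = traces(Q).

YES

LTS(P): 3 reachable states
  u0 = b.(0\{c} | c.0) has moves ··b··> u1
  u1 = 0\{c} | c.0 has moves ··c··> u2
  u2 = 0\{c} | 0 has moves (no moves)
LTS(Q): 3 reachable states
  v0 = b.(0\{c} | (0 + c.0)) has moves ··b··> v1
  v1 = 0\{c} | (0 + c.0) has moves ··c··> v2
  v2 = 0\{c} | 0 has moves (no moves)
Bisimilarity quotient blocks:
  B0 = {u0, v0}
  B1 = {u1, v1}
  B2 = {u2, v2}
u0 ∈ B0, v0 ∈ B0 → same block
Bisimilar ⇒ trace-equivalent.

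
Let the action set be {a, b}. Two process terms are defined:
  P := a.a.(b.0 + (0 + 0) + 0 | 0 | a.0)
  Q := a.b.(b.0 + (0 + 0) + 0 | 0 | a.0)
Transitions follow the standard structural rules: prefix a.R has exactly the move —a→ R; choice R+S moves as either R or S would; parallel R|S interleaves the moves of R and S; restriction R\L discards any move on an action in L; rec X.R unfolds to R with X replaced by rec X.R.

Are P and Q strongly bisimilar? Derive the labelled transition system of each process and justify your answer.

not bisimilar

Reachable graph of P (5 states):
  u0 = a.a.(b.0 + (0 + 0) + 0 | 0 | a.0) ⊢ -a-> u1
  u1 = a.(b.0 + (0 + 0) + 0 | 0 | a.0) ⊢ -a-> u2
  u2 = b.0 + (0 + 0) + 0 | 0 | a.0 ⊢ -a-> u3, -b-> u4
  u3 = 0 | 0 | 0 ⊢ stopped
  u4 = 0 ⊢ stopped
Reachable graph of Q (5 states):
  v0 = a.b.(b.0 + (0 + 0) + 0 | 0 | a.0) ⊢ -a-> v1
  v1 = b.(b.0 + (0 + 0) + 0 | 0 | a.0) ⊢ -b-> v2
  v2 = b.0 + (0 + 0) + 0 | 0 | a.0 ⊢ -a-> v3, -b-> v4
  v3 = 0 | 0 | 0 ⊢ stopped
  v4 = 0 ⊢ stopped
Partition-refinement fixed point:
  B0 = {u0}
  B1 = {u1}
  B2 = {u2, v2}
  B3 = {u3, u4, v3, v4}
  B4 = {v0}
  B5 = {v1}
u0 ∈ B0, v0 ∈ B4 → different blocks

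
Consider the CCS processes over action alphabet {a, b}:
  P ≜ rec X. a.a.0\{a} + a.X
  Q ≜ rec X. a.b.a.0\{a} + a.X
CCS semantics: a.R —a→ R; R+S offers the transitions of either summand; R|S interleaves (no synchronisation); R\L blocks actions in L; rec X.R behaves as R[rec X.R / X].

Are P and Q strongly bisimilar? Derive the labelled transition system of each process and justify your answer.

Reachable graph of P (3 states):
  p0 = rec X. a.a.0\{a} + a.X | —a→ p0, —a→ p1
  p1 = a.0\{a} | —a→ p2
  p2 = 0\{a} | ·
Reachable graph of Q (4 states):
  q0 = rec X. a.b.a.0\{a} + a.X | —a→ q0, —a→ q1
  q1 = b.a.0\{a} | —b→ q2
  q2 = a.0\{a} | —a→ q3
  q3 = 0\{a} | ·
Bisimilarity quotient blocks:
  B0 = {p0}
  B1 = {p1, q2}
  B2 = {p2, q3}
  B3 = {q0}
  B4 = {q1}
p0 ∈ B0, q0 ∈ B3 → different blocks

P ≁ Q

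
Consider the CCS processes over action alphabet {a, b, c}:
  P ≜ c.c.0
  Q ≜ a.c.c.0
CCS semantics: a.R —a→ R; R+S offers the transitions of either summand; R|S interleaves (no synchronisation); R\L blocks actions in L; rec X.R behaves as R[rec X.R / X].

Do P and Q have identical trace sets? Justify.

trace-distinct — witness ⟨c⟩

LTS(P): 3 reachable states
  m0 = c.c.0 has moves —c→ m1
  m1 = c.0 has moves —c→ m2
  m2 = 0 has moves (no moves)
LTS(Q): 4 reachable states
  n0 = a.c.c.0 has moves —a→ n1
  n1 = c.c.0 has moves —c→ n2
  n2 = c.0 has moves —c→ n3
  n3 = 0 has moves (no moves)
Trace ⟨c⟩ through P, begin at {m0}:
  [1] c ⇒ {m1}
  P completes σ.
Trace ⟨c⟩ through Q, begin at {n0}:
  [1] c ⇒ ∅  — Q cannot continue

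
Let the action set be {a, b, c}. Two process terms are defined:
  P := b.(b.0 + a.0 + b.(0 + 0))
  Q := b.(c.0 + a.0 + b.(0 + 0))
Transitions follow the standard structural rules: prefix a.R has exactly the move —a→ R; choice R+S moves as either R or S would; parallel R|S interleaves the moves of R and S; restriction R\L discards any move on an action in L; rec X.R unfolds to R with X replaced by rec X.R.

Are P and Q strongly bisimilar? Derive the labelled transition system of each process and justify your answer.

P's transition system — 4 states:
  s0 = b.(b.0 + a.0 + b.(0 + 0)) ⊢ —b→ s1
  s1 = b.0 + a.0 + b.(0 + 0) ⊢ —a→ s2, —b→ s2, —b→ s3
  s2 = 0 ⊢ ∅
  s3 = 0 + 0 ⊢ ∅
Q's transition system — 4 states:
  t0 = b.(c.0 + a.0 + b.(0 + 0)) ⊢ —b→ t1
  t1 = c.0 + a.0 + b.(0 + 0) ⊢ —a→ t2, —b→ t3, —c→ t2
  t2 = 0 ⊢ ∅
  t3 = 0 + 0 ⊢ ∅
Partition-refinement fixed point:
  B0 = {s0}
  B1 = {s1}
  B2 = {s2, s3, t2, t3}
  B3 = {t0}
  B4 = {t1}
s0 ∈ B0, t0 ∈ B3 → different blocks

P ≁ Q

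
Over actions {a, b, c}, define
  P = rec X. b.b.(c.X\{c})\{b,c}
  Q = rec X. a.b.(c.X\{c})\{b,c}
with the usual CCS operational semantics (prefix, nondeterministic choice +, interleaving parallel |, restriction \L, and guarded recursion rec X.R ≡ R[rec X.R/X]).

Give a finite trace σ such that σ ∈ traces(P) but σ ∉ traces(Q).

LTS(P): 3 reachable states
  m0 = rec X. b.b.(c.X\{c})\{b,c} ⊢ --b--▸ m1
  m1 = b.(c.(rec X. b.b.(c.X\{c})\{b,c})\{c})\{b,c} ⊢ --b--▸ m2
  m2 = (c.(rec X. b.b.(c.X\{c})\{b,c})\{c})\{b,c} ⊢ (no moves)
LTS(Q): 3 reachable states
  n0 = rec X. a.b.(c.X\{c})\{b,c} ⊢ --a--▸ n1
  n1 = b.(c.(rec X. a.b.(c.X\{c})\{b,c})\{c})\{b,c} ⊢ --b--▸ n2
  n2 = (c.(rec X. a.b.(c.X\{c})\{b,c})\{c})\{b,c} ⊢ (no moves)
Trace ⟨b⟩ through P, begin at {m0}:
  after b @ step 1: {m1}
  ✓ P
Trace ⟨b⟩ through Q, begin at {n0}:
  after b @ step 1: ∅  — Q cannot continue

b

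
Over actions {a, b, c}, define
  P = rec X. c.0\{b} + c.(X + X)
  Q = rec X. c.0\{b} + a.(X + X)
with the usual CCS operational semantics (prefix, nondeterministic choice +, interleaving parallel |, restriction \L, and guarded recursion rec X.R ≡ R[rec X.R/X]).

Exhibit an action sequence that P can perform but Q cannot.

Reachable graph of P (3 states):
  u0 = rec X. c.0\{b} + c.(X + X) | --c--▸ u1, --c--▸ u2
  u1 = (rec X. c.0\{b} + c.(X + X)) + (rec X. c.0\{b} + c.(X + X)) | --c--▸ u1, --c--▸ u2
  u2 = 0\{b} | ·
Reachable graph of Q (3 states):
  v0 = rec X. c.0\{b} + a.(X + X) | --a--▸ v1, --c--▸ v2
  v1 = (rec X. c.0\{b} + a.(X + X)) + (rec X. c.0\{b} + a.(X + X)) | --a--▸ v1, --c--▸ v2
  v2 = 0\{b} | ·
Executing cc from P (initial set {u0}):
  [1] c ⇒ {u1, u2}
  [2] c ⇒ {u1, u2}
  ✓ P
Executing cc from Q (initial set {v0}):
  [1] c ⇒ {v2}
  [2] c ⇒ ∅ (Q stuck)

cc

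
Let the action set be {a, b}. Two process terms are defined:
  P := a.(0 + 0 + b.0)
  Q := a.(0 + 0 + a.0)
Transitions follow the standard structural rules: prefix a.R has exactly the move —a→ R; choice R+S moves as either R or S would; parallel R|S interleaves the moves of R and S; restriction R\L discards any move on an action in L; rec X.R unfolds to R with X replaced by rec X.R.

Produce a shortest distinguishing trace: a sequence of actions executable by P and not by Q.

P's transition system — 3 states:
  s0 = a.(0 + 0 + b.0) :: ··a··> s1
  s1 = 0 + 0 + b.0 :: ··b··> s2
  s2 = 0 :: (no moves)
Q's transition system — 3 states:
  t0 = a.(0 + 0 + a.0) :: ··a··> t1
  t1 = 0 + 0 + a.0 :: ··a··> t2
  t2 = 0 :: (no moves)
Executing ab from P (initial set {s0}):
  step 1 (a): {s1}
  step 2 (b): {s2}
  — P admits the full trace.
Executing ab from Q (initial set {t0}):
  step 1 (a): {t1}
  step 2 (b): ∅ (Q stuck)

ab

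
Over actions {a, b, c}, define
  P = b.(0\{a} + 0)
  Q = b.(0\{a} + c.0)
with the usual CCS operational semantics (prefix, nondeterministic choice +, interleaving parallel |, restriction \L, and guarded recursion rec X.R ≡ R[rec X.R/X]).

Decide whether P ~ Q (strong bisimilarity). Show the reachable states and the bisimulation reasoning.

P ≁ Q

LTS(P): 2 reachable states
  m0 = b.(0\{a} + 0) | =b=> m1
  m1 = 0\{a} + 0 | deadlocked
LTS(Q): 3 reachable states
  n0 = b.(0\{a} + c.0) | =b=> n1
  n1 = 0\{a} + c.0 | =c=> n2
  n2 = 0 | deadlocked
Bisimilarity quotient blocks:
  B0 = {m0}
  B1 = {m1, n2}
  B2 = {n0}
  B3 = {n1}
m0 ∈ B0, n0 ∈ B2 → different blocks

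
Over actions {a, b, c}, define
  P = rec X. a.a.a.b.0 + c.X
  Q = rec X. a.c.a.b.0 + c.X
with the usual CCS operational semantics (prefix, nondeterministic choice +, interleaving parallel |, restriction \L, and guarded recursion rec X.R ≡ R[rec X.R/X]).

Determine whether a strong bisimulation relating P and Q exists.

P's transition system — 5 states:
  s0 = rec X. a.a.a.b.0 + c.X ⊢ -a-> s1, -c-> s0
  s1 = a.a.b.0 ⊢ -a-> s2
  s2 = a.b.0 ⊢ -a-> s3
  s3 = b.0 ⊢ -b-> s4
  s4 = 0 ⊢ stopped
Q's transition system — 5 states:
  t0 = rec X. a.c.a.b.0 + c.X ⊢ -a-> t1, -c-> t0
  t1 = c.a.b.0 ⊢ -c-> t2
  t2 = a.b.0 ⊢ -a-> t3
  t3 = b.0 ⊢ -b-> t4
  t4 = 0 ⊢ stopped
Partition-refinement fixed point:
  B0 = {s0}
  B1 = {s1}
  B2 = {s2, t2}
  B3 = {s3, t3}
  B4 = {s4, t4}
  B5 = {t0}
  B6 = {t1}
s0 ∈ B0, t0 ∈ B5 → different blocks

not bisimilar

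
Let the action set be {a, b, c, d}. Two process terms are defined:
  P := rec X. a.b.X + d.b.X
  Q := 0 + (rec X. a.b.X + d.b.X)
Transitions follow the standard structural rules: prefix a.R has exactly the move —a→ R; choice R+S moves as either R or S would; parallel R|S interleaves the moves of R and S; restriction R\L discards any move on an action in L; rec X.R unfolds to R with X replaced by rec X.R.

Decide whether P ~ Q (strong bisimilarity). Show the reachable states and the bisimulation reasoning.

LTS(P): 2 reachable states
  u0 = rec X. a.b.X + d.b.X ⊢ -a-> u1, -d-> u1
  u1 = b.(rec X. a.b.X + d.b.X) ⊢ -b-> u0
LTS(Q): 3 reachable states
  v0 = 0 + (rec X. a.b.X + d.b.X) ⊢ -a-> v1, -d-> v1
  v1 = b.(rec X. a.b.X + d.b.X) ⊢ -b-> v2
  v2 = rec X. a.b.X + d.b.X ⊢ -a-> v1, -d-> v1
Bisimilarity quotient blocks:
  B0 = {u0, v0, v2}
  B1 = {u1, v1}
u0 ∈ B0, v0 ∈ B0 → same block

P ~ Q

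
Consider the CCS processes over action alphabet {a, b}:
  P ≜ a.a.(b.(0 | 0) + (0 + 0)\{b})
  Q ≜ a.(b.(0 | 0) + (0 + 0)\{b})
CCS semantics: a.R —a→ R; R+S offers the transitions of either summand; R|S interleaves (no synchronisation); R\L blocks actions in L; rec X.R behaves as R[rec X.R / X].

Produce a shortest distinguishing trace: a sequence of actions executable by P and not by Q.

Reachable graph of P (4 states):
  s0 = a.a.(b.(0 | 0) + (0 + 0)\{b}) → ··a··> s1
  s1 = a.(b.(0 | 0) + (0 + 0)\{b}) → ··a··> s2
  s2 = b.(0 | 0) + (0 + 0)\{b} → ··b··> s3
  s3 = 0 | 0 → (no moves)
Reachable graph of Q (3 states):
  t0 = a.(b.(0 | 0) + (0 + 0)\{b}) → ··a··> t1
  t1 = b.(0 | 0) + (0 + 0)\{b} → ··b··> t2
  t2 = 0 | 0 → (no moves)
Run σ = ⟨aa⟩ on P: start {s0}
  step 1 (a): {s1}
  step 2 (a): {s2}
  P completes σ.
Run σ = ⟨aa⟩ on Q: start {t0}
  step 1 (a): {t1}
  step 2 (a): ∅  — Q cannot continue

aa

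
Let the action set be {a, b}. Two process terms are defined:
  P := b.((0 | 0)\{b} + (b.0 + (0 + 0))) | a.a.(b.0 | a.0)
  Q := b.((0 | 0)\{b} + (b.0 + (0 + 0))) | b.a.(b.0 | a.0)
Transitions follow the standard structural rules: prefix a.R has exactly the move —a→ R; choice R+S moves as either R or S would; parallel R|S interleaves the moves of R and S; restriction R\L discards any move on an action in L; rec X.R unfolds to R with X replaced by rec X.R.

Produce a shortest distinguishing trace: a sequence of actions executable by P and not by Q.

a

P's transition system — 18 states:
  p0 = b.((0 | 0)\{b} + (b.0 + (0 + 0))) | a.a.(b.0 | a.0) → =a=> p1, =b=> p2
  p1 = b.((0 | 0)\{b} + (b.0 + (0 + 0))) | a.(b.0 | a.0) → =a=> p3, =b=> p4
  p2 = ((0 | 0)\{b} + (b.0 + (0 + 0))) | a.a.(b.0 | a.0) → =a=> p4, =b=> p5
  p3 = b.((0 | 0)\{b} + (b.0 + (0 + 0))) | (b.0 | a.0) → =a=> p6, =b=> p7, =b=> p8
  p4 = ((0 | 0)\{b} + (b.0 + (0 + 0))) | a.(b.0 | a.0) → =a=> p7, =b=> p9
  p5 = 0 | a.a.(b.0 | a.0) → =a=> p9
  p6 = b.((0 | 0)\{b} + (b.0 + (0 + 0))) | (b.0 | 0) → =b=> p10, =b=> p11
  p7 = ((0 | 0)\{b} + (b.0 + (0 + 0))) | (b.0 | a.0) → =a=> p10, =b=> p12, =b=> p13
  p8 = b.((0 | 0)\{b} + (b.0 + (0 + 0))) | (0 | a.0) → =a=> p11, =b=> p12
  p9 = 0 | a.(b.0 | a.0) → =a=> p13
  p10 = ((0 | 0)\{b} + (b.0 + (0 + 0))) | (b.0 | 0) → =b=> p14, =b=> p15
  p11 = b.((0 | 0)\{b} + (b.0 + (0 + 0))) | (0 | 0) → =b=> p14
  p12 = ((0 | 0)\{b} + (b.0 + (0 + 0))) | (0 | a.0) → =a=> p14, =b=> p16
  p13 = 0 | (b.0 | a.0) → =a=> p15, =b=> p16
  p14 = ((0 | 0)\{b} + (b.0 + (0 + 0))) | (0 | 0) → =b=> p17
  p15 = 0 | (b.0 | 0) → =b=> p17
  p16 = 0 | (0 | a.0) → =a=> p17
  p17 = 0 | (0 | 0) → (no moves)
Q's transition system — 18 states:
  q0 = b.((0 | 0)\{b} + (b.0 + (0 + 0))) | b.a.(b.0 | a.0) → =b=> q1, =b=> q2
  q1 = ((0 | 0)\{b} + (b.0 + (0 + 0))) | b.a.(b.0 | a.0) → =b=> q3, =b=> q4
  q2 = b.((0 | 0)\{b} + (b.0 + (0 + 0))) | a.(b.0 | a.0) → =a=> q5, =b=> q3
  q3 = ((0 | 0)\{b} + (b.0 + (0 + 0))) | a.(b.0 | a.0) → =a=> q6, =b=> q7
  q4 = 0 | b.a.(b.0 | a.0) → =b=> q7
  q5 = b.((0 | 0)\{b} + (b.0 + (0 + 0))) | (b.0 | a.0) → =a=> q8, =b=> q6, =b=> q9
  q6 = ((0 | 0)\{b} + (b.0 + (0 + 0))) | (b.0 | a.0) → =a=> q10, =b=> q11, =b=> q12
  q7 = 0 | a.(b.0 | a.0) → =a=> q12
  q8 = b.((0 | 0)\{b} + (b.0 + (0 + 0))) | (b.0 | 0) → =b=> q10, =b=> q13
  q9 = b.((0 | 0)\{b} + (b.0 + (0 + 0))) | (0 | a.0) → =a=> q13, =b=> q11
  q10 = ((0 | 0)\{b} + (b.0 + (0 + 0))) | (b.0 | 0) → =b=> q14, =b=> q15
  q11 = ((0 | 0)\{b} + (b.0 + (0 + 0))) | (0 | a.0) → =a=> q14, =b=> q16
  q12 = 0 | (b.0 | a.0) → =a=> q15, =b=> q16
  q13 = b.((0 | 0)\{b} + (b.0 + (0 + 0))) | (0 | 0) → =b=> q14
  q14 = ((0 | 0)\{b} + (b.0 + (0 + 0))) | (0 | 0) → =b=> q17
  q15 = 0 | (b.0 | 0) → =b=> q17
  q16 = 0 | (0 | a.0) → =a=> q17
  q17 = 0 | (0 | 0) → (no moves)
Executing a from P (initial set {p0}):
  [1] a ⇒ {p1}
  P completes σ.
Executing a from Q (initial set {q0}):
  [1] a ⇒ ∅ (Q stuck)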